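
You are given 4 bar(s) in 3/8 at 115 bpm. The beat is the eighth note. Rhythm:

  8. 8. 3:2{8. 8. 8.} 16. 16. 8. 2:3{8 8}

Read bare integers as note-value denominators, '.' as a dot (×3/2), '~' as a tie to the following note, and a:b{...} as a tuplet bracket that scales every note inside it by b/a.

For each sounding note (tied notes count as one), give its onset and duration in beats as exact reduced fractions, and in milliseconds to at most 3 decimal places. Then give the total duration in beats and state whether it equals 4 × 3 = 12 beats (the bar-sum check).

1) 0.0ms=0b +782.609ms=3/2b
2) 782.609ms=3/2b +782.609ms=3/2b
3) 1565.217ms=3b +521.739ms=1b
4) 2086.957ms=4b +521.739ms=1b
5) 2608.696ms=5b +521.739ms=1b
6) 3130.435ms=6b +391.304ms=3/4b
7) 3521.739ms=27/4b +391.304ms=3/4b
8) 3913.043ms=15/2b +782.609ms=3/2b
9) 4695.652ms=9b +782.609ms=3/2b
10) 5478.261ms=21/2b +782.609ms=3/2b
Σ=12b of 12 (115bpm 3/8) — PASS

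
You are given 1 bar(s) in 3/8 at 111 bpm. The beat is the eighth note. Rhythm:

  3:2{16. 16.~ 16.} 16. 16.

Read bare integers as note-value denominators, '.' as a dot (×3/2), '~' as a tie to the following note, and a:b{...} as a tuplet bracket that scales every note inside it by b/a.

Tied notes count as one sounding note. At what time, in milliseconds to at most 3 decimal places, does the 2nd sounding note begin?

note 2 onset = 1/2b = 270.27ms

1. 0.0ms @ 0 + 270.27ms (1/2)
2. 270.27ms @ 1/2 + 540.541ms (1)
3. 810.811ms @ 3/2 + 405.405ms (3/4)
4. 1216.216ms @ 9/4 + 405.405ms (3/4)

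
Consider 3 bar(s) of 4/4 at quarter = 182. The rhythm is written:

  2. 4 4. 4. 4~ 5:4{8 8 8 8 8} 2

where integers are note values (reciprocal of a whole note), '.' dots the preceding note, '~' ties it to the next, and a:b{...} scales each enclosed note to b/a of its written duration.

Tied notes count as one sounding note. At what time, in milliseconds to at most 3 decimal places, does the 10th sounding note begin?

note 10 onset = 10b = 3296.703ms

1. 0.0ms @ 0 + 989.011ms (3)
2. 989.011ms @ 3 + 329.67ms (1)
3. 1318.681ms @ 4 + 494.505ms (3/2)
4. 1813.187ms @ 11/2 + 494.505ms (3/2)
5. 2307.692ms @ 7 + 461.538ms (7/5)
6. 2769.231ms @ 42/5 + 131.868ms (2/5)
7. 2901.099ms @ 44/5 + 131.868ms (2/5)
8. 3032.967ms @ 46/5 + 131.868ms (2/5)
9. 3164.835ms @ 48/5 + 131.868ms (2/5)
10. 3296.703ms @ 10 + 659.341ms (2)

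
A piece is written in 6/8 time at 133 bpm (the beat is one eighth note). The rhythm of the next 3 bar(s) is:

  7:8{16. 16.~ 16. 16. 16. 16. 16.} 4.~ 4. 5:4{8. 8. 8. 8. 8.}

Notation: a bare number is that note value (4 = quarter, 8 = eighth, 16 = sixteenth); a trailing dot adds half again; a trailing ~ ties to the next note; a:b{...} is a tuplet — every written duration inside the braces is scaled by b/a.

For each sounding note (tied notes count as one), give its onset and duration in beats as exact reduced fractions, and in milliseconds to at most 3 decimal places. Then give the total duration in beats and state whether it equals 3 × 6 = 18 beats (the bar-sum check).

1) 0.0ms=0b +386.681ms=6/7b
2) 386.681ms=6/7b +773.362ms=12/7b
3) 1160.043ms=18/7b +386.681ms=6/7b
4) 1546.724ms=24/7b +386.681ms=6/7b
5) 1933.405ms=30/7b +386.681ms=6/7b
6) 2320.086ms=36/7b +386.681ms=6/7b
7) 2706.767ms=6b +2706.767ms=6b
8) 5413.534ms=12b +541.353ms=6/5b
9) 5954.887ms=66/5b +541.353ms=6/5b
10) 6496.241ms=72/5b +541.353ms=6/5b
11) 7037.594ms=78/5b +541.353ms=6/5b
12) 7578.947ms=84/5b +541.353ms=6/5b
Σ=18b of 18 (133bpm 6/8) — PASS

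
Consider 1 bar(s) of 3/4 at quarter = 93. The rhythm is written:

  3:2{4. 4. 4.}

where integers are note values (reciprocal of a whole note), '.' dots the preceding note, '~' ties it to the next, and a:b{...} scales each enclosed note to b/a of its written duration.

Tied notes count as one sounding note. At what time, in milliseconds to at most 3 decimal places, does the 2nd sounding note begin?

1. 0.0ms @ 0 + 645.161ms (1)
2. 645.161ms @ 1 + 645.161ms (1)
3. 1290.323ms @ 2 + 645.161ms (1)

note 2 onset = 1b = 645.161ms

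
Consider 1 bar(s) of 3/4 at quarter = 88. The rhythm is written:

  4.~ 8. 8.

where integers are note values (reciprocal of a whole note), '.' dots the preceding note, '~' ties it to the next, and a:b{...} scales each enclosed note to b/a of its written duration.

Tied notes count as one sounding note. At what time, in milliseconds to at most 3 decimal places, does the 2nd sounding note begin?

note 2 onset = 9/4b = 1534.091ms

1. 0.0ms @ 0 + 1534.091ms (9/4)
2. 1534.091ms @ 9/4 + 511.364ms (3/4)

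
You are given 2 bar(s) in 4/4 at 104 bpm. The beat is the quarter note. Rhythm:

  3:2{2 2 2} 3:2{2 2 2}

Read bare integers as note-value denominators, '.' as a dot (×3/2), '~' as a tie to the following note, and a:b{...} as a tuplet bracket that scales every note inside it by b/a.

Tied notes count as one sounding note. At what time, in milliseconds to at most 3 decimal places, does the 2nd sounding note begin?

1. 0.0ms @ 0 + 769.231ms (4/3)
2. 769.231ms @ 4/3 + 769.231ms (4/3)
3. 1538.462ms @ 8/3 + 769.231ms (4/3)
4. 2307.692ms @ 4 + 769.231ms (4/3)
5. 3076.923ms @ 16/3 + 769.231ms (4/3)
6. 3846.154ms @ 20/3 + 769.231ms (4/3)

note 2 onset = 4/3b = 769.231ms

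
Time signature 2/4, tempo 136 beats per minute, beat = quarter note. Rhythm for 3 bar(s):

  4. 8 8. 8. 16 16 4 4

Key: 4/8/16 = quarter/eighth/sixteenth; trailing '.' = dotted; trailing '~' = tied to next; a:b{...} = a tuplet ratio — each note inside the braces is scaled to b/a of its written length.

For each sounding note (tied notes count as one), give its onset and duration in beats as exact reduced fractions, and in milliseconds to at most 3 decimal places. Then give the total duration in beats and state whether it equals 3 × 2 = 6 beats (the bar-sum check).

1) 0.0ms=0b +661.765ms=3/2b
2) 661.765ms=3/2b +220.588ms=1/2b
3) 882.353ms=2b +330.882ms=3/4b
4) 1213.235ms=11/4b +330.882ms=3/4b
5) 1544.118ms=7/2b +110.294ms=1/4b
6) 1654.412ms=15/4b +110.294ms=1/4b
7) 1764.706ms=4b +441.176ms=1b
8) 2205.882ms=5b +441.176ms=1b
Σ=6b of 6 (136bpm 2/4) — PASS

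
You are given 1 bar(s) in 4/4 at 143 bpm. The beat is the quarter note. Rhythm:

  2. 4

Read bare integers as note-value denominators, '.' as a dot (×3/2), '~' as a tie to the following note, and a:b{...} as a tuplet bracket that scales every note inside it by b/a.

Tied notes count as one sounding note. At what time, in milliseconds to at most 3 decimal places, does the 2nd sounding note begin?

1. 0.0ms @ 0 + 1258.741ms (3)
2. 1258.741ms @ 3 + 419.58ms (1)

note 2 onset = 3b = 1258.741ms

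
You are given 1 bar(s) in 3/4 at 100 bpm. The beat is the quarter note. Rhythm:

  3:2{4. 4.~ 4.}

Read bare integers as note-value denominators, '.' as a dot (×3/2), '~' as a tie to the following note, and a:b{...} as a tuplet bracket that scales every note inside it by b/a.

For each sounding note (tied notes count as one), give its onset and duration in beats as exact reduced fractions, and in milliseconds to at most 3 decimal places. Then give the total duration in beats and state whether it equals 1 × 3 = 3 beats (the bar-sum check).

1) 0.0ms=0b +600.0ms=1b
2) 600.0ms=1b +1200.0ms=2b
Σ=3b of 3 (100bpm 3/4) — PASS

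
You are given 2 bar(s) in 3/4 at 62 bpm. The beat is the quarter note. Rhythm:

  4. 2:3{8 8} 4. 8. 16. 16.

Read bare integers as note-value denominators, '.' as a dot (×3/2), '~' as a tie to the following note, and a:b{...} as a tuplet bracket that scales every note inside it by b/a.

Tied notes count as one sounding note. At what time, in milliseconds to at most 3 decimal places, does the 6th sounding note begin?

1. 0.0ms @ 0 + 1451.613ms (3/2)
2. 1451.613ms @ 3/2 + 725.806ms (3/4)
3. 2177.419ms @ 9/4 + 725.806ms (3/4)
4. 2903.226ms @ 3 + 1451.613ms (3/2)
5. 4354.839ms @ 9/2 + 725.806ms (3/4)
6. 5080.645ms @ 21/4 + 362.903ms (3/8)
7. 5443.548ms @ 45/8 + 362.903ms (3/8)

note 6 onset = 21/4b = 5080.645ms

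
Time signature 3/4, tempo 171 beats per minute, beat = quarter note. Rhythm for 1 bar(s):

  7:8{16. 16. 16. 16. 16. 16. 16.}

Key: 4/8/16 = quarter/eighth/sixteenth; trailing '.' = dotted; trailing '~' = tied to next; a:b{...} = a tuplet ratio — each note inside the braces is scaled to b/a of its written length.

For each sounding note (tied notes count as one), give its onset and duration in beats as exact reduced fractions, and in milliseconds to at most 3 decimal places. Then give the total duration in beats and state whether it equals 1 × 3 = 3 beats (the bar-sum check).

1) 0.0ms=0b +150.376ms=3/7b
2) 150.376ms=3/7b +150.376ms=3/7b
3) 300.752ms=6/7b +150.376ms=3/7b
4) 451.128ms=9/7b +150.376ms=3/7b
5) 601.504ms=12/7b +150.376ms=3/7b
6) 751.88ms=15/7b +150.376ms=3/7b
7) 902.256ms=18/7b +150.376ms=3/7b
Σ=3b of 3 (171bpm 3/4) — PASS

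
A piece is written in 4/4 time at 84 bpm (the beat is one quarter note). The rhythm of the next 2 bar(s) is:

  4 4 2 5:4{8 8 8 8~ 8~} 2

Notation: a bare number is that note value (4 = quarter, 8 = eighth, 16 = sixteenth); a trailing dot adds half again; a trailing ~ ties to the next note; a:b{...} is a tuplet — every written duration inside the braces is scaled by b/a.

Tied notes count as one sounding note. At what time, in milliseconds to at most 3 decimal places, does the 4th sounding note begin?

1. 0.0ms @ 0 + 714.286ms (1)
2. 714.286ms @ 1 + 714.286ms (1)
3. 1428.571ms @ 2 + 1428.571ms (2)
4. 2857.143ms @ 4 + 285.714ms (2/5)
5. 3142.857ms @ 22/5 + 285.714ms (2/5)
6. 3428.571ms @ 24/5 + 285.714ms (2/5)
7. 3714.286ms @ 26/5 + 2000.0ms (14/5)

note 4 onset = 4b = 2857.143ms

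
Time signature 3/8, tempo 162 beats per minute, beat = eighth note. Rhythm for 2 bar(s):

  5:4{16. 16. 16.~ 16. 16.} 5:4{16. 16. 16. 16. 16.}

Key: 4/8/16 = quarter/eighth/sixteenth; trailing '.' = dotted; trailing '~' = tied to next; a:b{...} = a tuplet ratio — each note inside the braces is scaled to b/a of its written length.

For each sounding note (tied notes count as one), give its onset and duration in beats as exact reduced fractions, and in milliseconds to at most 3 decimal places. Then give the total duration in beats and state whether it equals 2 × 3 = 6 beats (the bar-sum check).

1) 0.0ms=0b +222.222ms=3/5b
2) 222.222ms=3/5b +222.222ms=3/5b
3) 444.444ms=6/5b +444.444ms=6/5b
4) 888.889ms=12/5b +222.222ms=3/5b
5) 1111.111ms=3b +222.222ms=3/5b
6) 1333.333ms=18/5b +222.222ms=3/5b
7) 1555.556ms=21/5b +222.222ms=3/5b
8) 1777.778ms=24/5b +222.222ms=3/5b
9) 2000.0ms=27/5b +222.222ms=3/5b
Σ=6b of 6 (162bpm 3/8) — PASS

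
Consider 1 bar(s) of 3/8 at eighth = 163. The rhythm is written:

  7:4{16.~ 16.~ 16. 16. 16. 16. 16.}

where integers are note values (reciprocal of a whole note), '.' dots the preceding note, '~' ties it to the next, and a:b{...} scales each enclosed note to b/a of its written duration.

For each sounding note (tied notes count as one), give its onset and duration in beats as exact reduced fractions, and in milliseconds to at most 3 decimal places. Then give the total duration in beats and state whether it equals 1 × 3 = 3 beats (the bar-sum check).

1) 0.0ms=0b +473.269ms=9/7b
2) 473.269ms=9/7b +157.756ms=3/7b
3) 631.025ms=12/7b +157.756ms=3/7b
4) 788.782ms=15/7b +157.756ms=3/7b
5) 946.538ms=18/7b +157.756ms=3/7b
Σ=3b of 3 (163bpm 3/8) — PASS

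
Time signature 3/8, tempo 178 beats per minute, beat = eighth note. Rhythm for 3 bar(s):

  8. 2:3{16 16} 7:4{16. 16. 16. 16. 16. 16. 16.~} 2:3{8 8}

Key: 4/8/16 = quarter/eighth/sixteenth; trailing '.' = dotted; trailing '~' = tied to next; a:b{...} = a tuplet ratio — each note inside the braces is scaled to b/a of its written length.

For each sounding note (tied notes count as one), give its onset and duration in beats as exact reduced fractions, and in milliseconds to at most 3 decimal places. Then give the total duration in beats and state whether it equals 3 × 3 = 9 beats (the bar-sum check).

1) 0.0ms=0b +505.618ms=3/2b
2) 505.618ms=3/2b +252.809ms=3/4b
3) 758.427ms=9/4b +252.809ms=3/4b
4) 1011.236ms=3b +144.462ms=3/7b
5) 1155.698ms=24/7b +144.462ms=3/7b
6) 1300.161ms=27/7b +144.462ms=3/7b
7) 1444.623ms=30/7b +144.462ms=3/7b
8) 1589.085ms=33/7b +144.462ms=3/7b
9) 1733.547ms=36/7b +144.462ms=3/7b
10) 1878.01ms=39/7b +650.08ms=27/14b
11) 2528.09ms=15/2b +505.618ms=3/2b
Σ=9b of 9 (178bpm 3/8) — PASS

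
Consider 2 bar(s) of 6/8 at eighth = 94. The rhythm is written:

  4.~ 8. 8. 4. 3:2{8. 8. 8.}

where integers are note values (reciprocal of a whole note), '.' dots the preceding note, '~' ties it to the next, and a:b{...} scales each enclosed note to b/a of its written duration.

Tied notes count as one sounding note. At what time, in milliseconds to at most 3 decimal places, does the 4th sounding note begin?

1. 0.0ms @ 0 + 2872.34ms (9/2)
2. 2872.34ms @ 9/2 + 957.447ms (3/2)
3. 3829.787ms @ 6 + 1914.894ms (3)
4. 5744.681ms @ 9 + 638.298ms (1)
5. 6382.979ms @ 10 + 638.298ms (1)
6. 7021.277ms @ 11 + 638.298ms (1)

note 4 onset = 9b = 5744.681ms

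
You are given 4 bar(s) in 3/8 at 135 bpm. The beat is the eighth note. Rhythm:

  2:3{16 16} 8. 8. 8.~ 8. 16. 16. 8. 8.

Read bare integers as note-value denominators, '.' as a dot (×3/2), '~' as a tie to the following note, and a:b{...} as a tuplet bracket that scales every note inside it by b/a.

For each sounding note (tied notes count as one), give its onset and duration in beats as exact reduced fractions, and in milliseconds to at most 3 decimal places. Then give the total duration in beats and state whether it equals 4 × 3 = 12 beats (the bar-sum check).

1) 0.0ms=0b +333.333ms=3/4b
2) 333.333ms=3/4b +333.333ms=3/4b
3) 666.667ms=3/2b +666.667ms=3/2b
4) 1333.333ms=3b +666.667ms=3/2b
5) 2000.0ms=9/2b +1333.333ms=3b
6) 3333.333ms=15/2b +333.333ms=3/4b
7) 3666.667ms=33/4b +333.333ms=3/4b
8) 4000.0ms=9b +666.667ms=3/2b
9) 4666.667ms=21/2b +666.667ms=3/2b
Σ=12b of 12 (135bpm 3/8) — PASS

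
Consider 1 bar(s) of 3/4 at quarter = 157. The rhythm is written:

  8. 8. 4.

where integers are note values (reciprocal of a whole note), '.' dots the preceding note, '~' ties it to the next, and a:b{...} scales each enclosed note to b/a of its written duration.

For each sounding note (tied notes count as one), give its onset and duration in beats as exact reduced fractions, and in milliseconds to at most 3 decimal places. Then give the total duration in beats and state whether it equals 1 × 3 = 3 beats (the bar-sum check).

1) 0.0ms=0b +286.624ms=3/4b
2) 286.624ms=3/4b +286.624ms=3/4b
3) 573.248ms=3/2b +573.248ms=3/2b
Σ=3b of 3 (157bpm 3/4) — PASS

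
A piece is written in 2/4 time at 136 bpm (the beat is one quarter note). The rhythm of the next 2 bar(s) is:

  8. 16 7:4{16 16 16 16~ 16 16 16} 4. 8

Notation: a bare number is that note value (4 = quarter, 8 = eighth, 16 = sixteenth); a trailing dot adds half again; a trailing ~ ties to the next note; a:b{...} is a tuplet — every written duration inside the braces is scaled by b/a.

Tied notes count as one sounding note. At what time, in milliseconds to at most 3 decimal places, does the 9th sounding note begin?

1. 0.0ms @ 0 + 330.882ms (3/4)
2. 330.882ms @ 3/4 + 110.294ms (1/4)
3. 441.176ms @ 1 + 63.025ms (1/7)
4. 504.202ms @ 8/7 + 63.025ms (1/7)
5. 567.227ms @ 9/7 + 63.025ms (1/7)
6. 630.252ms @ 10/7 + 126.05ms (2/7)
7. 756.303ms @ 12/7 + 63.025ms (1/7)
8. 819.328ms @ 13/7 + 63.025ms (1/7)
9. 882.353ms @ 2 + 661.765ms (3/2)
10. 1544.118ms @ 7/2 + 220.588ms (1/2)

note 9 onset = 2b = 882.353ms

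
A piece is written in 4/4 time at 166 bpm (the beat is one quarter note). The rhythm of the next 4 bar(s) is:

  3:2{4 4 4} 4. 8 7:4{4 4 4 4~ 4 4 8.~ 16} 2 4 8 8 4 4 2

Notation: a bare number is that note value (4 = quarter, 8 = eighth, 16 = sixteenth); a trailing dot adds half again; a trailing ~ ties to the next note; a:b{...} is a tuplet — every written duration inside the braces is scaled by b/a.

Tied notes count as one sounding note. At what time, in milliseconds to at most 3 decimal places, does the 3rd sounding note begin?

note 3 onset = 4/3b = 481.928ms

1. 0.0ms @ 0 + 240.964ms (2/3)
2. 240.964ms @ 2/3 + 240.964ms (2/3)
3. 481.928ms @ 4/3 + 240.964ms (2/3)
4. 722.892ms @ 2 + 542.169ms (3/2)
5. 1265.06ms @ 7/2 + 180.723ms (1/2)
6. 1445.783ms @ 4 + 206.54ms (4/7)
7. 1652.324ms @ 32/7 + 206.54ms (4/7)
8. 1858.864ms @ 36/7 + 206.54ms (4/7)
9. 2065.404ms @ 40/7 + 413.081ms (8/7)
10. 2478.485ms @ 48/7 + 206.54ms (4/7)
11. 2685.026ms @ 52/7 + 206.54ms (4/7)
12. 2891.566ms @ 8 + 722.892ms (2)
13. 3614.458ms @ 10 + 361.446ms (1)
14. 3975.904ms @ 11 + 180.723ms (1/2)
15. 4156.627ms @ 23/2 + 180.723ms (1/2)
16. 4337.349ms @ 12 + 361.446ms (1)
17. 4698.795ms @ 13 + 361.446ms (1)
18. 5060.241ms @ 14 + 722.892ms (2)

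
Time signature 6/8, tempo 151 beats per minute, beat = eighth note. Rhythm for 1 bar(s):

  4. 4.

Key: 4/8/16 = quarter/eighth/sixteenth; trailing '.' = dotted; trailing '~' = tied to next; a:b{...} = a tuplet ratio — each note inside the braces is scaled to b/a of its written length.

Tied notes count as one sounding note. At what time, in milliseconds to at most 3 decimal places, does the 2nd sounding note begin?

note 2 onset = 3b = 1192.053ms

1. 0.0ms @ 0 + 1192.053ms (3)
2. 1192.053ms @ 3 + 1192.053ms (3)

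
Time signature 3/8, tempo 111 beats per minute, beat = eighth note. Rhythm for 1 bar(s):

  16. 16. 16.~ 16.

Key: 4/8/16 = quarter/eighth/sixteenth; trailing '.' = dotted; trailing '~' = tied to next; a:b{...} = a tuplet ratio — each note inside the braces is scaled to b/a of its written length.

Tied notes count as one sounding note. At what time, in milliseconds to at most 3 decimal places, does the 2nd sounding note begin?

note 2 onset = 3/4b = 405.405ms

1. 0.0ms @ 0 + 405.405ms (3/4)
2. 405.405ms @ 3/4 + 405.405ms (3/4)
3. 810.811ms @ 3/2 + 810.811ms (3/2)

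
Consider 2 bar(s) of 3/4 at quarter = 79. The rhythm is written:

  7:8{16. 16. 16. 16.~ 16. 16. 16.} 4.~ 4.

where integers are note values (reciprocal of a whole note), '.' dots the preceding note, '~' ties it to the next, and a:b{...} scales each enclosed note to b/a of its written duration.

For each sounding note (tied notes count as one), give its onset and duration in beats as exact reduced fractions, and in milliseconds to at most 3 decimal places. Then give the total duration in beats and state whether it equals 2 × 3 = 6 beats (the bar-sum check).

1) 0.0ms=0b +325.497ms=3/7b
2) 325.497ms=3/7b +325.497ms=3/7b
3) 650.995ms=6/7b +325.497ms=3/7b
4) 976.492ms=9/7b +650.995ms=6/7b
5) 1627.486ms=15/7b +325.497ms=3/7b
6) 1952.984ms=18/7b +325.497ms=3/7b
7) 2278.481ms=3b +2278.481ms=3b
Σ=6b of 6 (79bpm 3/4) — PASS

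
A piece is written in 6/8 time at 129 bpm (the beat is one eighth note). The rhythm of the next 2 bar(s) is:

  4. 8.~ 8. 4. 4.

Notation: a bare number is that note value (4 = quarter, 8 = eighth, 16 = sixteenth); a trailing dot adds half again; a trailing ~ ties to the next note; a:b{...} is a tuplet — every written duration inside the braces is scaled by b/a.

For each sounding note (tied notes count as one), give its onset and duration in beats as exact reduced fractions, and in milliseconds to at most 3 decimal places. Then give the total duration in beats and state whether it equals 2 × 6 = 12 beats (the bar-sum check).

1) 0.0ms=0b +1395.349ms=3b
2) 1395.349ms=3b +1395.349ms=3b
3) 2790.698ms=6b +1395.349ms=3b
4) 4186.047ms=9b +1395.349ms=3b
Σ=12b of 12 (129bpm 6/8) — PASS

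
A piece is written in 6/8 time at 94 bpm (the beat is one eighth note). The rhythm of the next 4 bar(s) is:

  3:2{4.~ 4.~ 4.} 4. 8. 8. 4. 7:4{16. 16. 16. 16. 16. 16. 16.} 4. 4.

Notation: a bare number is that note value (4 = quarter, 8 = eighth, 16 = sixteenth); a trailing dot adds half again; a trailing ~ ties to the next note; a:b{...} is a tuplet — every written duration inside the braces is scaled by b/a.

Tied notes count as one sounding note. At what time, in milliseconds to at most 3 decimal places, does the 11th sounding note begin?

note 11 onset = 120/7b = 10942.249ms

1. 0.0ms @ 0 + 3829.787ms (6)
2. 3829.787ms @ 6 + 1914.894ms (3)
3. 5744.681ms @ 9 + 957.447ms (3/2)
4. 6702.128ms @ 21/2 + 957.447ms (3/2)
5. 7659.574ms @ 12 + 1914.894ms (3)
6. 9574.468ms @ 15 + 273.556ms (3/7)
7. 9848.024ms @ 108/7 + 273.556ms (3/7)
8. 10121.581ms @ 111/7 + 273.556ms (3/7)
9. 10395.137ms @ 114/7 + 273.556ms (3/7)
10. 10668.693ms @ 117/7 + 273.556ms (3/7)
11. 10942.249ms @ 120/7 + 273.556ms (3/7)
12. 11215.805ms @ 123/7 + 273.556ms (3/7)
13. 11489.362ms @ 18 + 1914.894ms (3)
14. 13404.255ms @ 21 + 1914.894ms (3)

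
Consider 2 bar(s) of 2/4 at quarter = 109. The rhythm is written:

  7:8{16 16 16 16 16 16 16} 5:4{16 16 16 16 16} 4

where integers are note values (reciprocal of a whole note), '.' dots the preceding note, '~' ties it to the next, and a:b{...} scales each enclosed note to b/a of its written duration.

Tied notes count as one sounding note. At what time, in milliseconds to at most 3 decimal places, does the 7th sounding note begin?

1. 0.0ms @ 0 + 157.274ms (2/7)
2. 157.274ms @ 2/7 + 157.274ms (2/7)
3. 314.548ms @ 4/7 + 157.274ms (2/7)
4. 471.822ms @ 6/7 + 157.274ms (2/7)
5. 629.096ms @ 8/7 + 157.274ms (2/7)
6. 786.37ms @ 10/7 + 157.274ms (2/7)
7. 943.644ms @ 12/7 + 157.274ms (2/7)
8. 1100.917ms @ 2 + 110.092ms (1/5)
9. 1211.009ms @ 11/5 + 110.092ms (1/5)
10. 1321.101ms @ 12/5 + 110.092ms (1/5)
11. 1431.193ms @ 13/5 + 110.092ms (1/5)
12. 1541.284ms @ 14/5 + 110.092ms (1/5)
13. 1651.376ms @ 3 + 550.459ms (1)

note 7 onset = 12/7b = 943.644ms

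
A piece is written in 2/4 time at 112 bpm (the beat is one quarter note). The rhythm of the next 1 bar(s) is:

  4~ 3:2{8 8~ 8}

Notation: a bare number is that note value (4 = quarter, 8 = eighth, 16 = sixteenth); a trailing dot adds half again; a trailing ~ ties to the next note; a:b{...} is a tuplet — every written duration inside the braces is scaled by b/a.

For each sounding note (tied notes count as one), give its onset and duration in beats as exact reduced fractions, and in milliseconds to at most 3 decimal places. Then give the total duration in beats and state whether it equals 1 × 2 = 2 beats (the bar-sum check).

1) 0.0ms=0b +714.286ms=4/3b
2) 714.286ms=4/3b +357.143ms=2/3b
Σ=2b of 2 (112bpm 2/4) — PASS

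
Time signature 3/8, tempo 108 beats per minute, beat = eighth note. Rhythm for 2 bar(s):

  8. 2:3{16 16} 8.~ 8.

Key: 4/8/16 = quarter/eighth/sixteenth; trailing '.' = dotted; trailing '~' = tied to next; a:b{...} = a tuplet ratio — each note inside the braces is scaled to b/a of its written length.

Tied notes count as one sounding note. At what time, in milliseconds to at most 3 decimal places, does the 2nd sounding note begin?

1. 0.0ms @ 0 + 833.333ms (3/2)
2. 833.333ms @ 3/2 + 416.667ms (3/4)
3. 1250.0ms @ 9/4 + 416.667ms (3/4)
4. 1666.667ms @ 3 + 1666.667ms (3)

note 2 onset = 3/2b = 833.333ms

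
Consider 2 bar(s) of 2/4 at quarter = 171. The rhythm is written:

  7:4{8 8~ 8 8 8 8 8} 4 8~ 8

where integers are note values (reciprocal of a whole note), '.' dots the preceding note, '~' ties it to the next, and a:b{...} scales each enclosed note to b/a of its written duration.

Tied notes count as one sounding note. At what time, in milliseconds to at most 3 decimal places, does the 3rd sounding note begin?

1. 0.0ms @ 0 + 100.251ms (2/7)
2. 100.251ms @ 2/7 + 200.501ms (4/7)
3. 300.752ms @ 6/7 + 100.251ms (2/7)
4. 401.003ms @ 8/7 + 100.251ms (2/7)
5. 501.253ms @ 10/7 + 100.251ms (2/7)
6. 601.504ms @ 12/7 + 100.251ms (2/7)
7. 701.754ms @ 2 + 350.877ms (1)
8. 1052.632ms @ 3 + 350.877ms (1)

note 3 onset = 6/7b = 300.752ms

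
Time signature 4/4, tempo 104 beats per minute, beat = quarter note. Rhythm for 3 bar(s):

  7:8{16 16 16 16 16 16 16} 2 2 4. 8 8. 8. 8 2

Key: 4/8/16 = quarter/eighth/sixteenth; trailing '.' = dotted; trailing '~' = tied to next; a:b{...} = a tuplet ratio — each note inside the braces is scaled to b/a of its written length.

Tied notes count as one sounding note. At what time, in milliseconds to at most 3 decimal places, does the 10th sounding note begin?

note 10 onset = 6b = 3461.538ms

1. 0.0ms @ 0 + 164.835ms (2/7)
2. 164.835ms @ 2/7 + 164.835ms (2/7)
3. 329.67ms @ 4/7 + 164.835ms (2/7)
4. 494.505ms @ 6/7 + 164.835ms (2/7)
5. 659.341ms @ 8/7 + 164.835ms (2/7)
6. 824.176ms @ 10/7 + 164.835ms (2/7)
7. 989.011ms @ 12/7 + 164.835ms (2/7)
8. 1153.846ms @ 2 + 1153.846ms (2)
9. 2307.692ms @ 4 + 1153.846ms (2)
10. 3461.538ms @ 6 + 865.385ms (3/2)
11. 4326.923ms @ 15/2 + 288.462ms (1/2)
12. 4615.385ms @ 8 + 432.692ms (3/4)
13. 5048.077ms @ 35/4 + 432.692ms (3/4)
14. 5480.769ms @ 19/2 + 288.462ms (1/2)
15. 5769.231ms @ 10 + 1153.846ms (2)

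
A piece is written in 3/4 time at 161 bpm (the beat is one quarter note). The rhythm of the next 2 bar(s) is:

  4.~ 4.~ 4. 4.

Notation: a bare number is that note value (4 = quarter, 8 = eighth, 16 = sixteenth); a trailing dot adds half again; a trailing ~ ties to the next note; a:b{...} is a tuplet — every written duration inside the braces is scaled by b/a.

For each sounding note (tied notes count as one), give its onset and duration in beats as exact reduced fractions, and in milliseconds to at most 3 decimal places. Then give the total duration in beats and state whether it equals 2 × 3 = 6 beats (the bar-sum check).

1) 0.0ms=0b +1677.019ms=9/2b
2) 1677.019ms=9/2b +559.006ms=3/2b
Σ=6b of 6 (161bpm 3/4) — PASS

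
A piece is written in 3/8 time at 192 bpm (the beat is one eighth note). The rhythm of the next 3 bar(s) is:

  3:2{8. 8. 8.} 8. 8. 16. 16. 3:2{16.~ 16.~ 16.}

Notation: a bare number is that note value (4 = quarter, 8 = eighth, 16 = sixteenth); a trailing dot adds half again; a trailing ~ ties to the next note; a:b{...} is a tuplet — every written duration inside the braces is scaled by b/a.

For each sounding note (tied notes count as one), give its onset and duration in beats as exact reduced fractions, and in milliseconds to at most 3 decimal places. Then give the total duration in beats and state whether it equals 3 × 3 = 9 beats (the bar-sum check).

1) 0.0ms=0b +312.5ms=1b
2) 312.5ms=1b +312.5ms=1b
3) 625.0ms=2b +312.5ms=1b
4) 937.5ms=3b +468.75ms=3/2b
5) 1406.25ms=9/2b +468.75ms=3/2b
6) 1875.0ms=6b +234.375ms=3/4b
7) 2109.375ms=27/4b +234.375ms=3/4b
8) 2343.75ms=15/2b +468.75ms=3/2b
Σ=9b of 9 (192bpm 3/8) — PASS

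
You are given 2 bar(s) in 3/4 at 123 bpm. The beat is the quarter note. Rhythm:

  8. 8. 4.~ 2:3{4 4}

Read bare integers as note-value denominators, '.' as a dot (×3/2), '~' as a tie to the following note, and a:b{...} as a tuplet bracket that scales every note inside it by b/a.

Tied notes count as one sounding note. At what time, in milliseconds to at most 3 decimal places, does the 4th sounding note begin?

1. 0.0ms @ 0 + 365.854ms (3/4)
2. 365.854ms @ 3/4 + 365.854ms (3/4)
3. 731.707ms @ 3/2 + 1463.415ms (3)
4. 2195.122ms @ 9/2 + 731.707ms (3/2)

note 4 onset = 9/2b = 2195.122ms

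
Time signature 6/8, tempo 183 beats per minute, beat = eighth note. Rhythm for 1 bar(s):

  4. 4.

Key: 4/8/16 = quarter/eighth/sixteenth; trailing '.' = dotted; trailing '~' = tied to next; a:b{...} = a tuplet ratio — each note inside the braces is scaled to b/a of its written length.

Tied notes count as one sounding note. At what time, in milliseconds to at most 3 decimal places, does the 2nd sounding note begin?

1. 0.0ms @ 0 + 983.607ms (3)
2. 983.607ms @ 3 + 983.607ms (3)

note 2 onset = 3b = 983.607ms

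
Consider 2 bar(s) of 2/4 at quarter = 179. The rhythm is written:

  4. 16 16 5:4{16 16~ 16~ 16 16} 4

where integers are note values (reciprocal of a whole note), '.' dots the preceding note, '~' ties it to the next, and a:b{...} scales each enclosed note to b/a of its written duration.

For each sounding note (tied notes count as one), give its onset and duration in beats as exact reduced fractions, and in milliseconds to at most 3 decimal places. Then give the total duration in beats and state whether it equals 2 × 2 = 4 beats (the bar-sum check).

1) 0.0ms=0b +502.793ms=3/2b
2) 502.793ms=3/2b +83.799ms=1/4b
3) 586.592ms=7/4b +83.799ms=1/4b
4) 670.391ms=2b +67.039ms=1/5b
5) 737.43ms=11/5b +201.117ms=3/5b
6) 938.547ms=14/5b +67.039ms=1/5b
7) 1005.587ms=3b +335.196ms=1b
Σ=4b of 4 (179bpm 2/4) — PASS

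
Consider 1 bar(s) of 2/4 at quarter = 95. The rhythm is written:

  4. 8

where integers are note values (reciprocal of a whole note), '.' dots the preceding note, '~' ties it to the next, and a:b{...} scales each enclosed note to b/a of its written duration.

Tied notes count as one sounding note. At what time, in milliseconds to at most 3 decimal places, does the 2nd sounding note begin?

1. 0.0ms @ 0 + 947.368ms (3/2)
2. 947.368ms @ 3/2 + 315.789ms (1/2)

note 2 onset = 3/2b = 947.368ms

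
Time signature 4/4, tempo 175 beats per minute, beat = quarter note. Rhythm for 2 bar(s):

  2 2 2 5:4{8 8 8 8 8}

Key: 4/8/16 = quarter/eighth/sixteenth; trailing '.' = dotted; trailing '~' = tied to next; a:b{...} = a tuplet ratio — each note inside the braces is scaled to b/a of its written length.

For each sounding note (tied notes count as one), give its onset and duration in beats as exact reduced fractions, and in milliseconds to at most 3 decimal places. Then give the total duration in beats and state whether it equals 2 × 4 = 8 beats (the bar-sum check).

1) 0.0ms=0b +685.714ms=2b
2) 685.714ms=2b +685.714ms=2b
3) 1371.429ms=4b +685.714ms=2b
4) 2057.143ms=6b +137.143ms=2/5b
5) 2194.286ms=32/5b +137.143ms=2/5b
6) 2331.429ms=34/5b +137.143ms=2/5b
7) 2468.571ms=36/5b +137.143ms=2/5b
8) 2605.714ms=38/5b +137.143ms=2/5b
Σ=8b of 8 (175bpm 4/4) — PASS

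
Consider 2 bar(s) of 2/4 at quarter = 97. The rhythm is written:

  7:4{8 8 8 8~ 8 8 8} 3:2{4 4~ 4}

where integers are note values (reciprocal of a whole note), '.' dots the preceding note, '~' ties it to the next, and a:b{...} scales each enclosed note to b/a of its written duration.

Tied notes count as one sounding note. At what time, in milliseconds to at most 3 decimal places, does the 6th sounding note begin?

note 6 onset = 12/7b = 1060.383ms

1. 0.0ms @ 0 + 176.73ms (2/7)
2. 176.73ms @ 2/7 + 176.73ms (2/7)
3. 353.461ms @ 4/7 + 176.73ms (2/7)
4. 530.191ms @ 6/7 + 353.461ms (4/7)
5. 883.652ms @ 10/7 + 176.73ms (2/7)
6. 1060.383ms @ 12/7 + 176.73ms (2/7)
7. 1237.113ms @ 2 + 412.371ms (2/3)
8. 1649.485ms @ 8/3 + 824.742ms (4/3)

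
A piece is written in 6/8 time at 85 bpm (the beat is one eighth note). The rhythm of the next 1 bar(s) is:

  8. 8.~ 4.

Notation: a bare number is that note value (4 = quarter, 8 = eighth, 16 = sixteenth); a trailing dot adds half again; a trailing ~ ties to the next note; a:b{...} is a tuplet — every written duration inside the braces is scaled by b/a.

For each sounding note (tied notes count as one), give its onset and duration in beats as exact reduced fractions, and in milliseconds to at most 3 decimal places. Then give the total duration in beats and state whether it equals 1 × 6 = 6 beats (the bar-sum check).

1) 0.0ms=0b +1058.824ms=3/2b
2) 1058.824ms=3/2b +3176.471ms=9/2b
Σ=6b of 6 (85bpm 6/8) — PASS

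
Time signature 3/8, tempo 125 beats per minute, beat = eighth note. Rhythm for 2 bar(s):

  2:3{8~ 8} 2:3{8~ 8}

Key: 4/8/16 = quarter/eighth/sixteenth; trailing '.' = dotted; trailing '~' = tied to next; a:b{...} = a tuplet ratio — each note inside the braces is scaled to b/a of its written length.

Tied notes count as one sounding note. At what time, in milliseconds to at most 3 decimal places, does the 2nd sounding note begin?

1. 0.0ms @ 0 + 1440.0ms (3)
2. 1440.0ms @ 3 + 1440.0ms (3)

note 2 onset = 3b = 1440.0ms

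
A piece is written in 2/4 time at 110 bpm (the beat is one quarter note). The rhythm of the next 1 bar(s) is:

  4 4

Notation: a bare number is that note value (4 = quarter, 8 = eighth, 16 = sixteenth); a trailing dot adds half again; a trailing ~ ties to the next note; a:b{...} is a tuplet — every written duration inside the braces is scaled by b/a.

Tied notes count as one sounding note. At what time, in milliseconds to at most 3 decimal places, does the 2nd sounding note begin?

1. 0.0ms @ 0 + 545.455ms (1)
2. 545.455ms @ 1 + 545.455ms (1)

note 2 onset = 1b = 545.455ms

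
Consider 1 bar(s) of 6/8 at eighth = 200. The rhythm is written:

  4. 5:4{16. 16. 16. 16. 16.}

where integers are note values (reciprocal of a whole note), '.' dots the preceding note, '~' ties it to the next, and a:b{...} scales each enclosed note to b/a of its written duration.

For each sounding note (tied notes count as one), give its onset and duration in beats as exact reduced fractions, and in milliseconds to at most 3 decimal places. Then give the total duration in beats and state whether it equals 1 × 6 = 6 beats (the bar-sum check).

1) 0.0ms=0b +900.0ms=3b
2) 900.0ms=3b +180.0ms=3/5b
3) 1080.0ms=18/5b +180.0ms=3/5b
4) 1260.0ms=21/5b +180.0ms=3/5b
5) 1440.0ms=24/5b +180.0ms=3/5b
6) 1620.0ms=27/5b +180.0ms=3/5b
Σ=6b of 6 (200bpm 6/8) — PASS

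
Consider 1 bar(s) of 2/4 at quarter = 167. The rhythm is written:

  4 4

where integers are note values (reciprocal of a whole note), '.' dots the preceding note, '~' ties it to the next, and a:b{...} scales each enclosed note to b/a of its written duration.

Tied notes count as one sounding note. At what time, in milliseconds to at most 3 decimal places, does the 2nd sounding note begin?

note 2 onset = 1b = 359.281ms

1. 0.0ms @ 0 + 359.281ms (1)
2. 359.281ms @ 1 + 359.281ms (1)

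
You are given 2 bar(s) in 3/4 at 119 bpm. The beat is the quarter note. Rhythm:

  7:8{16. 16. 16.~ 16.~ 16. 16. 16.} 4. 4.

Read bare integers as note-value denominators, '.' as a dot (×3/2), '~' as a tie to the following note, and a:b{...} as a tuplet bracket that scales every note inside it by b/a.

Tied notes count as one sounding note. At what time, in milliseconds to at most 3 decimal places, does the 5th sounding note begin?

1. 0.0ms @ 0 + 216.086ms (3/7)
2. 216.086ms @ 3/7 + 216.086ms (3/7)
3. 432.173ms @ 6/7 + 648.259ms (9/7)
4. 1080.432ms @ 15/7 + 216.086ms (3/7)
5. 1296.519ms @ 18/7 + 216.086ms (3/7)
6. 1512.605ms @ 3 + 756.303ms (3/2)
7. 2268.908ms @ 9/2 + 756.303ms (3/2)

note 5 onset = 18/7b = 1296.519ms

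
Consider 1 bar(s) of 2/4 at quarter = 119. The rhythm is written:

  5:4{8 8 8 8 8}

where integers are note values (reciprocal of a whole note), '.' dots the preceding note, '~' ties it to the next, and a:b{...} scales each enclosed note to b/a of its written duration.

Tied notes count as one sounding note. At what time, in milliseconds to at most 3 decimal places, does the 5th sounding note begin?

1. 0.0ms @ 0 + 201.681ms (2/5)
2. 201.681ms @ 2/5 + 201.681ms (2/5)
3. 403.361ms @ 4/5 + 201.681ms (2/5)
4. 605.042ms @ 6/5 + 201.681ms (2/5)
5. 806.723ms @ 8/5 + 201.681ms (2/5)

note 5 onset = 8/5b = 806.723ms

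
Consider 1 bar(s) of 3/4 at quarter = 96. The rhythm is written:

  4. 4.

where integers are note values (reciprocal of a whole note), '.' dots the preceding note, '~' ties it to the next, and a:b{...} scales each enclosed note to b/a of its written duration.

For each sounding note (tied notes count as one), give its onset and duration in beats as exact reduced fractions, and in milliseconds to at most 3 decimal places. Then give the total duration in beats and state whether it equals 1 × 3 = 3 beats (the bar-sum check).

1) 0.0ms=0b +937.5ms=3/2b
2) 937.5ms=3/2b +937.5ms=3/2b
Σ=3b of 3 (96bpm 3/4) — PASS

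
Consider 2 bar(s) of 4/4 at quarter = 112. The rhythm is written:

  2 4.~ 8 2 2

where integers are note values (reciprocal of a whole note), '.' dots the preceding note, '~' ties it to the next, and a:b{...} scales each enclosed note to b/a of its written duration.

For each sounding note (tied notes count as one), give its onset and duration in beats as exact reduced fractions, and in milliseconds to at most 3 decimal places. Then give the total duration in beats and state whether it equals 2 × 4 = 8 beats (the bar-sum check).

1) 0.0ms=0b +1071.429ms=2b
2) 1071.429ms=2b +1071.429ms=2b
3) 2142.857ms=4b +1071.429ms=2b
4) 3214.286ms=6b +1071.429ms=2b
Σ=8b of 8 (112bpm 4/4) — PASS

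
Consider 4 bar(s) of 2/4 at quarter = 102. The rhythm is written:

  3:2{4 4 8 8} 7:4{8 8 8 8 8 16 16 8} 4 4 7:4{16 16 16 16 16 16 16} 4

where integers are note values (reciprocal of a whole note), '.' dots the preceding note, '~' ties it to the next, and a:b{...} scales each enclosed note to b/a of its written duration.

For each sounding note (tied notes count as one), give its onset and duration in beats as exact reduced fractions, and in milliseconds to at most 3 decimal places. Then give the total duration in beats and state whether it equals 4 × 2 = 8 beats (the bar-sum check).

1) 0.0ms=0b +392.157ms=2/3b
2) 392.157ms=2/3b +392.157ms=2/3b
3) 784.314ms=4/3b +196.078ms=1/3b
4) 980.392ms=5/3b +196.078ms=1/3b
5) 1176.471ms=2b +168.067ms=2/7b
6) 1344.538ms=16/7b +168.067ms=2/7b
7) 1512.605ms=18/7b +168.067ms=2/7b
8) 1680.672ms=20/7b +168.067ms=2/7b
9) 1848.739ms=22/7b +168.067ms=2/7b
10) 2016.807ms=24/7b +84.034ms=1/7b
11) 2100.84ms=25/7b +84.034ms=1/7b
12) 2184.874ms=26/7b +168.067ms=2/7b
13) 2352.941ms=4b +588.235ms=1b
14) 2941.176ms=5b +588.235ms=1b
15) 3529.412ms=6b +84.034ms=1/7b
16) 3613.445ms=43/7b +84.034ms=1/7b
17) 3697.479ms=44/7b +84.034ms=1/7b
18) 3781.513ms=45/7b +84.034ms=1/7b
19) 3865.546ms=46/7b +84.034ms=1/7b
20) 3949.58ms=47/7b +84.034ms=1/7b
21) 4033.613ms=48/7b +84.034ms=1/7b
22) 4117.647ms=7b +588.235ms=1b
Σ=8b of 8 (102bpm 2/4) — PASS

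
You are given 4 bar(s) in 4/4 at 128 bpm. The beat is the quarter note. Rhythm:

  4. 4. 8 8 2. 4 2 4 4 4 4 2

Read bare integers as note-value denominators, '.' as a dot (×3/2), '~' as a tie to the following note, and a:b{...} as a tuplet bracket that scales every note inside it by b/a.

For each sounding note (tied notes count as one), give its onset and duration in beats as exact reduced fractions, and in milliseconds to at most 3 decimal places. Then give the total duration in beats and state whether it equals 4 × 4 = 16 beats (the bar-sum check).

1) 0.0ms=0b +703.125ms=3/2b
2) 703.125ms=3/2b +703.125ms=3/2b
3) 1406.25ms=3b +234.375ms=1/2b
4) 1640.625ms=7/2b +234.375ms=1/2b
5) 1875.0ms=4b +1406.25ms=3b
6) 3281.25ms=7b +468.75ms=1b
7) 3750.0ms=8b +937.5ms=2b
8) 4687.5ms=10b +468.75ms=1b
9) 5156.25ms=11b +468.75ms=1b
10) 5625.0ms=12b +468.75ms=1b
11) 6093.75ms=13b +468.75ms=1b
12) 6562.5ms=14b +937.5ms=2b
Σ=16b of 16 (128bpm 4/4) — PASS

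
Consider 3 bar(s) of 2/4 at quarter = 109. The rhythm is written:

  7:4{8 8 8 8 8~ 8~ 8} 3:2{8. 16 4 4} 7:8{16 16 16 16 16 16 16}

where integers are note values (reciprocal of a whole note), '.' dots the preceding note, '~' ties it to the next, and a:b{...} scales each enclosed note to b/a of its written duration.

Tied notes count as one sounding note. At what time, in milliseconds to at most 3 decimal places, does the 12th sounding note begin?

1. 0.0ms @ 0 + 157.274ms (2/7)
2. 157.274ms @ 2/7 + 157.274ms (2/7)
3. 314.548ms @ 4/7 + 157.274ms (2/7)
4. 471.822ms @ 6/7 + 157.274ms (2/7)
5. 629.096ms @ 8/7 + 471.822ms (6/7)
6. 1100.917ms @ 2 + 275.229ms (1/2)
7. 1376.147ms @ 5/2 + 91.743ms (1/6)
8. 1467.89ms @ 8/3 + 366.972ms (2/3)
9. 1834.862ms @ 10/3 + 366.972ms (2/3)
10. 2201.835ms @ 4 + 157.274ms (2/7)
11. 2359.109ms @ 30/7 + 157.274ms (2/7)
12. 2516.383ms @ 32/7 + 157.274ms (2/7)
13. 2673.657ms @ 34/7 + 157.274ms (2/7)
14. 2830.931ms @ 36/7 + 157.274ms (2/7)
15. 2988.204ms @ 38/7 + 157.274ms (2/7)
16. 3145.478ms @ 40/7 + 157.274ms (2/7)

note 12 onset = 32/7b = 2516.383ms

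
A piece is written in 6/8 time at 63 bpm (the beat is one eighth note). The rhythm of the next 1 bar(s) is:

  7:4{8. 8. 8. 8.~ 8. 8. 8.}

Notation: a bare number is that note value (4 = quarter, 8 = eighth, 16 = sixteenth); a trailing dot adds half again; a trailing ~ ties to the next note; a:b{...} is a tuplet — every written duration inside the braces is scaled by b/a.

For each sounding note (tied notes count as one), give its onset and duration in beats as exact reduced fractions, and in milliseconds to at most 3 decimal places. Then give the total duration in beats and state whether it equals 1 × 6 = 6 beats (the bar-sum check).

1) 0.0ms=0b +816.327ms=6/7b
2) 816.327ms=6/7b +816.327ms=6/7b
3) 1632.653ms=12/7b +816.327ms=6/7b
4) 2448.98ms=18/7b +1632.653ms=12/7b
5) 4081.633ms=30/7b +816.327ms=6/7b
6) 4897.959ms=36/7b +816.327ms=6/7b
Σ=6b of 6 (63bpm 6/8) — PASS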